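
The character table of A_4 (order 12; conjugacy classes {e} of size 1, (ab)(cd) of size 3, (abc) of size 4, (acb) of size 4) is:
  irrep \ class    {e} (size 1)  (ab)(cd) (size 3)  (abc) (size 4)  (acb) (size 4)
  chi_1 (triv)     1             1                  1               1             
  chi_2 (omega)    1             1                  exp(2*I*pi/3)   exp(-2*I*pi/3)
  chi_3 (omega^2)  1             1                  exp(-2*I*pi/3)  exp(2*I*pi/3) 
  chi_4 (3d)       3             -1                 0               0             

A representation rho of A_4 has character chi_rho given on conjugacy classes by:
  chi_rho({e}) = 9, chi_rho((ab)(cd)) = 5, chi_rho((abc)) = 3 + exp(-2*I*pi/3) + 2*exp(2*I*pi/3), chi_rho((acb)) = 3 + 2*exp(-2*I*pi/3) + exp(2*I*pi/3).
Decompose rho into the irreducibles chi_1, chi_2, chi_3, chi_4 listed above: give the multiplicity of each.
Multiplicities: chi_1: 3, chi_2: 2, chi_3: 1, chi_4: 1.

Details: Use <chi_rho, chi> = (1/|G|) sum_C |C| * chi_rho(C) * conj(chi(C)) with |G| = 12 for each irreducible chi in the table:
  <chi_rho, chi_1> = (1/12)[1*(9)*conj(1) + 3*(5)*conj(1) + 4*(3 + exp(-2*I*pi/3) + 2*exp(2*I*pi/3))*conj(1) + 4*(3 + 2*exp(-2*I*pi/3) + exp(2*I*pi/3))*conj(1)]
      = (1/12)[(9) + (15) + (12 + 4*exp(-2*I*pi/3) + 8*exp(2*I*pi/3)) + (12 + 8*exp(-2*I*pi/3) + 4*exp(2*I*pi/3))] = 36/12 = 3
  <chi_rho, chi_2> = (1/12)[1*(9)*conj(1) + 3*(5)*conj(1) + 4*(3 + exp(-2*I*pi/3) + 2*exp(2*I*pi/3))*conj(exp(2*I*pi/3)) + 4*(3 + 2*exp(-2*I*pi/3) + exp(2*I*pi/3))*conj(exp(-2*I*pi/3))]
      = (1/12)[(9) + (15) + (8 + 12*exp(-2*I*pi/3) + 4*exp(2*I*pi/3)) + (8 + 4*exp(-2*I*pi/3) + 12*exp(2*I*pi/3))] = 24/12 = 2
  <chi_rho, chi_3> = (1/12)[1*(9)*conj(1) + 3*(5)*conj(1) + 4*(3 + exp(-2*I*pi/3) + 2*exp(2*I*pi/3))*conj(exp(-2*I*pi/3)) + 4*(3 + 2*exp(-2*I*pi/3) + exp(2*I*pi/3))*conj(exp(2*I*pi/3))]
      = (1/12)[(9) + (15) + (4 + 8*exp(-2*I*pi/3) + 12*exp(2*I*pi/3)) + (4 + 12*exp(-2*I*pi/3) + 8*exp(2*I*pi/3))] = 12/12 = 1
  <chi_rho, chi_4> = (1/12)[1*(9)*conj(3) + 3*(5)*conj(-1) + 4*(3 + exp(-2*I*pi/3) + 2*exp(2*I*pi/3))*conj(0) + 4*(3 + 2*exp(-2*I*pi/3) + exp(2*I*pi/3))*conj(0)]
      = (1/12)[(27) + (-15) + (0) + (0)] = 12/12 = 1
(Exp terms are combined using exp(i*s)*conj(exp(i*t)) = exp(i*(s-t)), and sums of them are collapsed using the identity that for every m > 1 the m distinct m-th roots of unity sum to 0, e.g. 1 + exp(2*I*pi/3) + exp(-2*I*pi/3) = 0.)
Dimension check: dim(rho) = sum (mult * dim) = 3*1 + 2*1 + 1*1 + 1*3 = 9 = chi_rho(e) = 9.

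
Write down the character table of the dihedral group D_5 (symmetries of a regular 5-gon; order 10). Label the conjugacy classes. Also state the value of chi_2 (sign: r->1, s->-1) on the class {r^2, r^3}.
Conjugacy classes: {e} of size 1, {r^1, r^4} of size 2, {r^2, r^3} of size 2, {s, sr, ..., sr^4} of size 5.
Character table:
  irrep \ class              {e} (size 1)  {r^1, r^4} (size 2)  {r^2, r^3} (size 2)  {s, sr, ..., sr^4} (size 5)
  chi_1 (triv)               1             1                    1                    1                          
  chi_2 (sign: r->1, s->-1)  1             1                    1                    -1                         
  chi_3 (2d, j=1)            2             -1/2 + sqrt(5)/2     -sqrt(5)/2 - 1/2     0                          
  chi_4 (2d, j=2)            2             -sqrt(5)/2 - 1/2     -1/2 + sqrt(5)/2     0                          

Spot check: chi_2 (sign: r->1, s->-1) on {r^2, r^3} = 1.

Justification: D_5 has order 2*5 = 10 with 4 conjugacy classes, hence 4 irreducibles. Sum of squared dims 1 + 1 + 4 + 4 = 10 = |G|. Linear characters come from the abelianisation; the 2-dimensional irreps have character r^k -> 2*cos(2*pi*j*k/5), reflections -> 0.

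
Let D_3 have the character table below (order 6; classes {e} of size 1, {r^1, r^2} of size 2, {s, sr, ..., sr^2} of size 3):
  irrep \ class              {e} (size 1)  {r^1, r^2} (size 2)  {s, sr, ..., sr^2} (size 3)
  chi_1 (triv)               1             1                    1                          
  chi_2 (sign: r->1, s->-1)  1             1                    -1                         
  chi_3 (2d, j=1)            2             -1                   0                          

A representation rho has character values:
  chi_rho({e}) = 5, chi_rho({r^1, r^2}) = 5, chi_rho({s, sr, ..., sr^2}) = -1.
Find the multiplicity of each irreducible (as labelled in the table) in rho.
Multiplicities: chi_1: 2, chi_2: 3, chi_3: 0.

Solution. Use <chi_rho, chi> = (1/|G|) sum_C |C| * chi_rho(C) * conj(chi(C)) with |G| = 6 for each irreducible chi in the table:
  <chi_rho, chi_1> = (1/6)[1*(5)*conj(1) + 2*(5)*conj(1) + 3*(-1)*conj(1)]
      = (1/6)[(5) + (10) + (-3)] = 12/6 = 2
  <chi_rho, chi_2> = (1/6)[1*(5)*conj(1) + 2*(5)*conj(1) + 3*(-1)*conj(-1)]
      = (1/6)[(5) + (10) + (3)] = 18/6 = 3
  <chi_rho, chi_3> = (1/6)[1*(5)*conj(2) + 2*(5)*conj(-1) + 3*(-1)*conj(0)]
      = (1/6)[(10) + (-10) + (0)] = 0/6 = 0
Dimension check: dim(rho) = sum (mult * dim) = 2*1 + 3*1 + 0*2 = 5 = chi_rho(e) = 5.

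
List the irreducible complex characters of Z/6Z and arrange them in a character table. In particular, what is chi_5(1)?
Character table of Z/6Z (irreps indexed chi_0,...,chi_5 with chi_k(m) = zeta_6^(k*m), zeta_6 = exp(2*pi*i/6)):
  irrep \ class  {0} (size 1)  {1} (size 1)    {2} (size 1)    {3} (size 1)  {4} (size 1)    {5} (size 1)  
  chi_0          1             1               1               1             1               1             
  chi_1          1             exp(I*pi/3)     exp(2*I*pi/3)   -1            exp(-2*I*pi/3)  exp(-I*pi/3)  
  chi_2          1             exp(2*I*pi/3)   exp(-2*I*pi/3)  1             exp(2*I*pi/3)   exp(-2*I*pi/3)
  chi_3          1             -1              1               -1            1               -1            
  chi_4          1             exp(-2*I*pi/3)  exp(2*I*pi/3)   1             exp(-2*I*pi/3)  exp(2*I*pi/3) 
  chi_5          1             exp(-I*pi/3)    exp(-2*I*pi/3)  -1            exp(2*I*pi/3)   exp(I*pi/3)   

Spot check: chi_5(1) = zeta_6^(5*1) = zeta_6^5 = exp(-I*pi/3).

Explanation: Z/6Z is abelian, so all 6 irreducible complex representations are 1-dimensional. They are given by chi_k(m) = zeta_6^(k*m) for k = 0,...,5. Row orthogonality: sum_m chi_k(m) conj(chi_l(m)) = 6 * [k = l].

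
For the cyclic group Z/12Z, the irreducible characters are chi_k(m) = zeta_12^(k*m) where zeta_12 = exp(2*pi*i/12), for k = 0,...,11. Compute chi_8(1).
chi_8(1) = zeta_12^8 = exp(-2*I*pi/3)

Working: chi_8(1) = zeta_12^(8*1) = zeta_12^8. Since zeta_12^12 = 1, this equals zeta_12^8 = exp(2*pi*i*8/12) = exp(-2*I*pi/3).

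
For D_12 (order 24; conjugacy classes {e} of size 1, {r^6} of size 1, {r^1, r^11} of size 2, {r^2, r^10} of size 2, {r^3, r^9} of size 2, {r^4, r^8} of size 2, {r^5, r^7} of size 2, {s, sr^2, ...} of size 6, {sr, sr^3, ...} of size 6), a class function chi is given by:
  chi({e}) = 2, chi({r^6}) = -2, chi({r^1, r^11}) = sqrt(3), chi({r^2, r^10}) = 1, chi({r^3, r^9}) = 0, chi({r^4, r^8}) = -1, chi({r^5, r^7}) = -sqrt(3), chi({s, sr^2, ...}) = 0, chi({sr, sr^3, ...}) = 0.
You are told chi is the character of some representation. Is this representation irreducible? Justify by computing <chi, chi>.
Irreducible: <chi, chi> = 1.

Reasoning: <chi, chi> = (1/|G|) sum_C |C| * |chi(C)|^2 = (1/24)[1*|2|^2 + 1*|-2|^2 + 2*|sqrt(3)|^2 + 2*|1|^2 + 2*|0|^2 + 2*|-1|^2 + 2*|-sqrt(3)|^2 + 6*|0|^2 + 6*|0|^2]
  = (1/24)[(4) + (4) + (6) + (2) + (0) + (2) + (6) + (0) + (0)] = 24/24 = 1.
A character is irreducible iff <chi, chi> = 1, so this representation is irreducible.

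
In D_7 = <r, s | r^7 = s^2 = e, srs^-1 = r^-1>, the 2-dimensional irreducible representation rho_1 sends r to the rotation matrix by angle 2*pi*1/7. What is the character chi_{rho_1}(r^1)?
chi_{rho_1}(r^1) = 2*cos(2*pi*1*1/7) = 2*cos(2*pi/7)

Working: rho_1(r^1) is rotation by angle 2*pi*1*1/7, whose trace is 2*cos(2*pi*1*1/7) = 2*cos(2*pi/7).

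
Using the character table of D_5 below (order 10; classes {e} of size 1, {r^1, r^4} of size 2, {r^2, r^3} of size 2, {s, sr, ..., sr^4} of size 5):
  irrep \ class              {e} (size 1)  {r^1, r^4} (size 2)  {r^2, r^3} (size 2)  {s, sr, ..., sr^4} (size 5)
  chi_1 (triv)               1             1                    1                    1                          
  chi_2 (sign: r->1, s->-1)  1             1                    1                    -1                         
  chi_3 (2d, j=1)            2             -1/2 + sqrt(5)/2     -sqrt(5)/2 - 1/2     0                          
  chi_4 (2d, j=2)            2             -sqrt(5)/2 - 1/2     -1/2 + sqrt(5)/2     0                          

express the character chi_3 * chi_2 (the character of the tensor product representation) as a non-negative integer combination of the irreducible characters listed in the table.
chi_3 tensor chi_2 = chi_3 (all other irreducibles have multiplicity 0).

Details: The character of a tensor product is the pointwise product (chi_3 * chi_2)(C) = chi_3(C) * chi_2(C):
  {e}: (2)*(1), {r^1, r^4}: (-1/2 + sqrt(5)/2)*(1), {r^2, r^3}: (-sqrt(5)/2 - 1/2)*(1), {s, sr, ..., sr^4}: (0)*(-1)
so (chi_3 * chi_2) takes values
  {e} -> 2, {r^1, r^4} -> -1/2 + sqrt(5)/2, {r^2, r^3} -> -sqrt(5)/2 - 1/2, {s, sr, ..., sr^4} -> 0.
Now take the inner product of this character with each irreducible chi from the table, <chi_3*chi_2, chi> = (1/10) sum_C |C| (chi_3*chi_2)(C) conj(chi(C)):
  <chi_3*chi_2, chi_1> = (1/10)[1*(2)*conj(1) + 2*(-1/2 + sqrt(5)/2)*conj(1) + 2*(-sqrt(5)/2 - 1/2)*conj(1) + 5*(0)*conj(1)]
      = (1/10)[(2) + (-1 + sqrt(5)) + (-sqrt(5) - 1) + (0)] = 0/10 = 0
  <chi_3*chi_2, chi_2> = (1/10)[1*(2)*conj(1) + 2*(-1/2 + sqrt(5)/2)*conj(1) + 2*(-sqrt(5)/2 - 1/2)*conj(1) + 5*(0)*conj(-1)]
      = (1/10)[(2) + (-1 + sqrt(5)) + (-sqrt(5) - 1) + (0)] = 0/10 = 0
  <chi_3*chi_2, chi_3> = (1/10)[1*(2)*conj(2) + 2*(-1/2 + sqrt(5)/2)*conj(-1/2 + sqrt(5)/2) + 2*(-sqrt(5)/2 - 1/2)*conj(-sqrt(5)/2 - 1/2) + 5*(0)*conj(0)]
      = (1/10)[(4) + (3 - sqrt(5)) + (sqrt(5) + 3) + (0)] = 10/10 = 1
  <chi_3*chi_2, chi_4> = (1/10)[1*(2)*conj(2) + 2*(-1/2 + sqrt(5)/2)*conj(-sqrt(5)/2 - 1/2) + 2*(-sqrt(5)/2 - 1/2)*conj(-1/2 + sqrt(5)/2) + 5*(0)*conj(0)]
      = (1/10)[(4) + (-2) + (-2) + (0)] = 0/10 = 0
Hence the multiplicities are chi_3: 1. Dimension check: dim(chi_3)*dim(chi_2) = 2*1 = 2 and sum (mult * dim) = 1*2 = 2.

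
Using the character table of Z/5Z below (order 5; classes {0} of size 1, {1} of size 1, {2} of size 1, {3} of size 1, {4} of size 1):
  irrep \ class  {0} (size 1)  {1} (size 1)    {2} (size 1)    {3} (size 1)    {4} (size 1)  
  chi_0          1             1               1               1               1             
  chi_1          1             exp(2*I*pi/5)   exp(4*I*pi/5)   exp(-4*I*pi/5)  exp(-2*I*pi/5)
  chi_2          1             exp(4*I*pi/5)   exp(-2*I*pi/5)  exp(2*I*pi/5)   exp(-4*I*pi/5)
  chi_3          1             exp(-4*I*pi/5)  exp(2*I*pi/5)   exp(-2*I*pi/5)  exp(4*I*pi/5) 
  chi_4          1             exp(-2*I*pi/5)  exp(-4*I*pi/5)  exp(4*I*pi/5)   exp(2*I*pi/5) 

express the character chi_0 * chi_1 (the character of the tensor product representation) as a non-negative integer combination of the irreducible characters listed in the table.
chi_0 tensor chi_1 = chi_1 (all other irreducibles have multiplicity 0).

Derivation: The character of a tensor product is the pointwise product (chi_0 * chi_1)(C) = chi_0(C) * chi_1(C):
  {0}: (1)*(1), {1}: (1)*(exp(2*I*pi/5)), {2}: (1)*(exp(4*I*pi/5)), {3}: (1)*(exp(-4*I*pi/5)), {4}: (1)*(exp(-2*I*pi/5))
so (chi_0 * chi_1) takes values
  {0} -> 1, {1} -> exp(2*I*pi/5), {2} -> exp(4*I*pi/5), {3} -> exp(-4*I*pi/5), {4} -> exp(-2*I*pi/5).
Now take the inner product of this character with each irreducible chi from the table, <chi_0*chi_1, chi> = (1/5) sum_C |C| (chi_0*chi_1)(C) conj(chi(C)):
  <chi_0*chi_1, chi_0> = (1/5)[1*(1)*conj(1) + 1*(exp(2*I*pi/5))*conj(1) + 1*(exp(4*I*pi/5))*conj(1) + 1*(exp(-4*I*pi/5))*conj(1) + 1*(exp(-2*I*pi/5))*conj(1)]
      = (1/5)[(1) + (exp(2*I*pi/5)) + (exp(4*I*pi/5)) + (exp(-4*I*pi/5)) + (exp(-2*I*pi/5))] = 0/5 = 0
  <chi_0*chi_1, chi_1> = (1/5)[1*(1)*conj(1) + 1*(exp(2*I*pi/5))*conj(exp(2*I*pi/5)) + 1*(exp(4*I*pi/5))*conj(exp(4*I*pi/5)) + 1*(exp(-4*I*pi/5))*conj(exp(-4*I*pi/5)) + 1*(exp(-2*I*pi/5))*conj(exp(-2*I*pi/5))]
      = (1/5)[(1) + (1) + (1) + (1) + (1)] = 5/5 = 1
  <chi_0*chi_1, chi_2> = (1/5)[1*(1)*conj(1) + 1*(exp(2*I*pi/5))*conj(exp(4*I*pi/5)) + 1*(exp(4*I*pi/5))*conj(exp(-2*I*pi/5)) + 1*(exp(-4*I*pi/5))*conj(exp(2*I*pi/5)) + 1*(exp(-2*I*pi/5))*conj(exp(-4*I*pi/5))]
      = (1/5)[(1) + (exp(-2*I*pi/5)) + (exp(-4*I*pi/5)) + (exp(4*I*pi/5)) + (exp(2*I*pi/5))] = 0/5 = 0
  <chi_0*chi_1, chi_3> = (1/5)[1*(1)*conj(1) + 1*(exp(2*I*pi/5))*conj(exp(-4*I*pi/5)) + 1*(exp(4*I*pi/5))*conj(exp(2*I*pi/5)) + 1*(exp(-4*I*pi/5))*conj(exp(-2*I*pi/5)) + 1*(exp(-2*I*pi/5))*conj(exp(4*I*pi/5))]
      = (1/5)[(1) + (exp(-4*I*pi/5)) + (exp(2*I*pi/5)) + (exp(-2*I*pi/5)) + (exp(4*I*pi/5))] = 0/5 = 0
  <chi_0*chi_1, chi_4> = (1/5)[1*(1)*conj(1) + 1*(exp(2*I*pi/5))*conj(exp(-2*I*pi/5)) + 1*(exp(4*I*pi/5))*conj(exp(-4*I*pi/5)) + 1*(exp(-4*I*pi/5))*conj(exp(4*I*pi/5)) + 1*(exp(-2*I*pi/5))*conj(exp(2*I*pi/5))]
      = (1/5)[(1) + (exp(4*I*pi/5)) + (exp(-2*I*pi/5)) + (exp(2*I*pi/5)) + (exp(-4*I*pi/5))] = 0/5 = 0
(Exp terms are combined using exp(i*s)*conj(exp(i*t)) = exp(i*(s-t)), and sums of them are collapsed using the identity that for every m > 1 the m distinct m-th roots of unity sum to 0, e.g. 1 + exp(2*I*pi/3) + exp(-2*I*pi/3) = 0.)
Hence the multiplicities are chi_1: 1. Dimension check: dim(chi_0)*dim(chi_1) = 1*1 = 1 and sum (mult * dim) = 1*1 = 1.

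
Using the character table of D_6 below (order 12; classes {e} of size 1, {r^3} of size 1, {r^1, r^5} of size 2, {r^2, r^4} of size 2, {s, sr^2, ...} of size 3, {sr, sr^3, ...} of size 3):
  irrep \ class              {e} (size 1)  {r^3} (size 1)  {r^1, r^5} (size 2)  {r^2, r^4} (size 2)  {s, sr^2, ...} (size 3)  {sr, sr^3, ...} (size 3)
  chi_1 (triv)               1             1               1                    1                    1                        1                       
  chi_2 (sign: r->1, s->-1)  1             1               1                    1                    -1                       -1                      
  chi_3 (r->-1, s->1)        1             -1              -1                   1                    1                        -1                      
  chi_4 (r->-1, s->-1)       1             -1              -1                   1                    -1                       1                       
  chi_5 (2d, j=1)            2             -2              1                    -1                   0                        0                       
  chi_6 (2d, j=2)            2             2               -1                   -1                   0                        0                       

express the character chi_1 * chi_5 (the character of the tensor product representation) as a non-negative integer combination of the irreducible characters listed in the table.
chi_1 tensor chi_5 = chi_5 (all other irreducibles have multiplicity 0).

Solution. The character of a tensor product is the pointwise product (chi_1 * chi_5)(C) = chi_1(C) * chi_5(C):
  {e}: (1)*(2), {r^3}: (1)*(-2), {r^1, r^5}: (1)*(1), {r^2, r^4}: (1)*(-1), {s, sr^2, ...}: (1)*(0), {sr, sr^3, ...}: (1)*(0)
so (chi_1 * chi_5) takes values
  {e} -> 2, {r^3} -> -2, {r^1, r^5} -> 1, {r^2, r^4} -> -1, {s, sr^2, ...} -> 0, {sr, sr^3, ...} -> 0.
Now take the inner product of this character with each irreducible chi from the table, <chi_1*chi_5, chi> = (1/12) sum_C |C| (chi_1*chi_5)(C) conj(chi(C)):
  <chi_1*chi_5, chi_1> = (1/12)[1*(2)*conj(1) + 1*(-2)*conj(1) + 2*(1)*conj(1) + 2*(-1)*conj(1) + 3*(0)*conj(1) + 3*(0)*conj(1)]
      = (1/12)[(2) + (-2) + (2) + (-2) + (0) + (0)] = 0/12 = 0
  <chi_1*chi_5, chi_2> = (1/12)[1*(2)*conj(1) + 1*(-2)*conj(1) + 2*(1)*conj(1) + 2*(-1)*conj(1) + 3*(0)*conj(-1) + 3*(0)*conj(-1)]
      = (1/12)[(2) + (-2) + (2) + (-2) + (0) + (0)] = 0/12 = 0
  <chi_1*chi_5, chi_3> = (1/12)[1*(2)*conj(1) + 1*(-2)*conj(-1) + 2*(1)*conj(-1) + 2*(-1)*conj(1) + 3*(0)*conj(1) + 3*(0)*conj(-1)]
      = (1/12)[(2) + (2) + (-2) + (-2) + (0) + (0)] = 0/12 = 0
  <chi_1*chi_5, chi_4> = (1/12)[1*(2)*conj(1) + 1*(-2)*conj(-1) + 2*(1)*conj(-1) + 2*(-1)*conj(1) + 3*(0)*conj(-1) + 3*(0)*conj(1)]
      = (1/12)[(2) + (2) + (-2) + (-2) + (0) + (0)] = 0/12 = 0
  <chi_1*chi_5, chi_5> = (1/12)[1*(2)*conj(2) + 1*(-2)*conj(-2) + 2*(1)*conj(1) + 2*(-1)*conj(-1) + 3*(0)*conj(0) + 3*(0)*conj(0)]
      = (1/12)[(4) + (4) + (2) + (2) + (0) + (0)] = 12/12 = 1
  <chi_1*chi_5, chi_6> = (1/12)[1*(2)*conj(2) + 1*(-2)*conj(2) + 2*(1)*conj(-1) + 2*(-1)*conj(-1) + 3*(0)*conj(0) + 3*(0)*conj(0)]
      = (1/12)[(4) + (-4) + (-2) + (2) + (0) + (0)] = 0/12 = 0
Hence the multiplicities are chi_5: 1. Dimension check: dim(chi_1)*dim(chi_5) = 1*2 = 2 and sum (mult * dim) = 1*2 = 2.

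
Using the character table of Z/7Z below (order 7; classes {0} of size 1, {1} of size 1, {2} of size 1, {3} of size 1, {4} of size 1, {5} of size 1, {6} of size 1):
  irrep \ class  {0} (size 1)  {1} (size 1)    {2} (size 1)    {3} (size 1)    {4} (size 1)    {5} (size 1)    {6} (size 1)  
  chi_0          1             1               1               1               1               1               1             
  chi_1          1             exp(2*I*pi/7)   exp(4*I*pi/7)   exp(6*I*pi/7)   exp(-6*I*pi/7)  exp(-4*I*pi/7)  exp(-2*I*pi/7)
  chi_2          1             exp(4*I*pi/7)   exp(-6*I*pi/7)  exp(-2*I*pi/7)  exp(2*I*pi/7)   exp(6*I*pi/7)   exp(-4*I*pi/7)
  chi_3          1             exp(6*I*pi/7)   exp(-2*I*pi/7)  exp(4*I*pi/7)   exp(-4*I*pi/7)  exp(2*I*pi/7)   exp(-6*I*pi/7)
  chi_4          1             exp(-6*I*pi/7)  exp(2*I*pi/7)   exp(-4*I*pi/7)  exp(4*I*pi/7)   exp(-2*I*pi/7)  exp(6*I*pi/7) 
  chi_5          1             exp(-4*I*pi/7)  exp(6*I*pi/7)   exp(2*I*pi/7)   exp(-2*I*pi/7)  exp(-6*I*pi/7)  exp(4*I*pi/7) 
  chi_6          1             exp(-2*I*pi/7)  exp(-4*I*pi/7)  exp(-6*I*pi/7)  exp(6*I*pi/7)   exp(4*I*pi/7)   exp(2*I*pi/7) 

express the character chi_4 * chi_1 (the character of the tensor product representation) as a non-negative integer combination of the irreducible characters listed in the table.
chi_4 tensor chi_1 = chi_5 (all other irreducibles have multiplicity 0).

Reasoning: The character of a tensor product is the pointwise product (chi_4 * chi_1)(C) = chi_4(C) * chi_1(C):
  {0}: (1)*(1), {1}: (exp(-6*I*pi/7))*(exp(2*I*pi/7)), {2}: (exp(2*I*pi/7))*(exp(4*I*pi/7)), {3}: (exp(-4*I*pi/7))*(exp(6*I*pi/7)), {4}: (exp(4*I*pi/7))*(exp(-6*I*pi/7)), {5}: (exp(-2*I*pi/7))*(exp(-4*I*pi/7)), {6}: (exp(6*I*pi/7))*(exp(-2*I*pi/7))
so (chi_4 * chi_1) takes values
  {0} -> 1, {1} -> exp(-4*I*pi/7), {2} -> exp(6*I*pi/7), {3} -> exp(2*I*pi/7), {4} -> exp(-2*I*pi/7), {5} -> exp(-6*I*pi/7), {6} -> exp(4*I*pi/7).
Now take the inner product of this character with each irreducible chi from the table, <chi_4*chi_1, chi> = (1/7) sum_C |C| (chi_4*chi_1)(C) conj(chi(C)):
  <chi_4*chi_1, chi_0> = (1/7)[1*(1)*conj(1) + 1*(exp(-4*I*pi/7))*conj(1) + 1*(exp(6*I*pi/7))*conj(1) + 1*(exp(2*I*pi/7))*conj(1) + 1*(exp(-2*I*pi/7))*conj(1) + 1*(exp(-6*I*pi/7))*conj(1) + 1*(exp(4*I*pi/7))*conj(1)]
      = (1/7)[(1) + (exp(-4*I*pi/7)) + (exp(6*I*pi/7)) + (exp(2*I*pi/7)) + (exp(-2*I*pi/7)) + (exp(-6*I*pi/7)) + (exp(4*I*pi/7))] = 0/7 = 0
  <chi_4*chi_1, chi_1> = (1/7)[1*(1)*conj(1) + 1*(exp(-4*I*pi/7))*conj(exp(2*I*pi/7)) + 1*(exp(6*I*pi/7))*conj(exp(4*I*pi/7)) + 1*(exp(2*I*pi/7))*conj(exp(6*I*pi/7)) + 1*(exp(-2*I*pi/7))*conj(exp(-6*I*pi/7)) + 1*(exp(-6*I*pi/7))*conj(exp(-4*I*pi/7)) + 1*(exp(4*I*pi/7))*conj(exp(-2*I*pi/7))]
      = (1/7)[(1) + (exp(-6*I*pi/7)) + (exp(2*I*pi/7)) + (exp(-4*I*pi/7)) + (exp(4*I*pi/7)) + (exp(-2*I*pi/7)) + (exp(6*I*pi/7))] = 0/7 = 0
  <chi_4*chi_1, chi_2> = (1/7)[1*(1)*conj(1) + 1*(exp(-4*I*pi/7))*conj(exp(4*I*pi/7)) + 1*(exp(6*I*pi/7))*conj(exp(-6*I*pi/7)) + 1*(exp(2*I*pi/7))*conj(exp(-2*I*pi/7)) + 1*(exp(-2*I*pi/7))*conj(exp(2*I*pi/7)) + 1*(exp(-6*I*pi/7))*conj(exp(6*I*pi/7)) + 1*(exp(4*I*pi/7))*conj(exp(-4*I*pi/7))]
      = (1/7)[(1) + (exp(6*I*pi/7)) + (exp(-2*I*pi/7)) + (exp(4*I*pi/7)) + (exp(-4*I*pi/7)) + (exp(2*I*pi/7)) + (exp(-6*I*pi/7))] = 0/7 = 0
  <chi_4*chi_1, chi_3> = (1/7)[1*(1)*conj(1) + 1*(exp(-4*I*pi/7))*conj(exp(6*I*pi/7)) + 1*(exp(6*I*pi/7))*conj(exp(-2*I*pi/7)) + 1*(exp(2*I*pi/7))*conj(exp(4*I*pi/7)) + 1*(exp(-2*I*pi/7))*conj(exp(-4*I*pi/7)) + 1*(exp(-6*I*pi/7))*conj(exp(2*I*pi/7)) + 1*(exp(4*I*pi/7))*conj(exp(-6*I*pi/7))]
      = (1/7)[(1) + (exp(4*I*pi/7)) + (exp(-6*I*pi/7)) + (exp(-2*I*pi/7)) + (exp(2*I*pi/7)) + (exp(6*I*pi/7)) + (exp(-4*I*pi/7))] = 0/7 = 0
  <chi_4*chi_1, chi_4> = (1/7)[1*(1)*conj(1) + 1*(exp(-4*I*pi/7))*conj(exp(-6*I*pi/7)) + 1*(exp(6*I*pi/7))*conj(exp(2*I*pi/7)) + 1*(exp(2*I*pi/7))*conj(exp(-4*I*pi/7)) + 1*(exp(-2*I*pi/7))*conj(exp(4*I*pi/7)) + 1*(exp(-6*I*pi/7))*conj(exp(-2*I*pi/7)) + 1*(exp(4*I*pi/7))*conj(exp(6*I*pi/7))]
      = (1/7)[(1) + (exp(2*I*pi/7)) + (exp(4*I*pi/7)) + (exp(6*I*pi/7)) + (exp(-6*I*pi/7)) + (exp(-4*I*pi/7)) + (exp(-2*I*pi/7))] = 0/7 = 0
  <chi_4*chi_1, chi_5> = (1/7)[1*(1)*conj(1) + 1*(exp(-4*I*pi/7))*conj(exp(-4*I*pi/7)) + 1*(exp(6*I*pi/7))*conj(exp(6*I*pi/7)) + 1*(exp(2*I*pi/7))*conj(exp(2*I*pi/7)) + 1*(exp(-2*I*pi/7))*conj(exp(-2*I*pi/7)) + 1*(exp(-6*I*pi/7))*conj(exp(-6*I*pi/7)) + 1*(exp(4*I*pi/7))*conj(exp(4*I*pi/7))]
      = (1/7)[(1) + (1) + (1) + (1) + (1) + (1) + (1)] = 7/7 = 1
  <chi_4*chi_1, chi_6> = (1/7)[1*(1)*conj(1) + 1*(exp(-4*I*pi/7))*conj(exp(-2*I*pi/7)) + 1*(exp(6*I*pi/7))*conj(exp(-4*I*pi/7)) + 1*(exp(2*I*pi/7))*conj(exp(-6*I*pi/7)) + 1*(exp(-2*I*pi/7))*conj(exp(6*I*pi/7)) + 1*(exp(-6*I*pi/7))*conj(exp(4*I*pi/7)) + 1*(exp(4*I*pi/7))*conj(exp(2*I*pi/7))]
      = (1/7)[(1) + (exp(-2*I*pi/7)) + (exp(-4*I*pi/7)) + (exp(-6*I*pi/7)) + (exp(6*I*pi/7)) + (exp(4*I*pi/7)) + (exp(2*I*pi/7))] = 0/7 = 0
(Exp terms are combined using exp(i*s)*conj(exp(i*t)) = exp(i*(s-t)), and sums of them are collapsed using the identity that for every m > 1 the m distinct m-th roots of unity sum to 0, e.g. 1 + exp(2*I*pi/3) + exp(-2*I*pi/3) = 0.)
Hence the multiplicities are chi_5: 1. Dimension check: dim(chi_4)*dim(chi_1) = 1*1 = 1 and sum (mult * dim) = 1*1 = 1.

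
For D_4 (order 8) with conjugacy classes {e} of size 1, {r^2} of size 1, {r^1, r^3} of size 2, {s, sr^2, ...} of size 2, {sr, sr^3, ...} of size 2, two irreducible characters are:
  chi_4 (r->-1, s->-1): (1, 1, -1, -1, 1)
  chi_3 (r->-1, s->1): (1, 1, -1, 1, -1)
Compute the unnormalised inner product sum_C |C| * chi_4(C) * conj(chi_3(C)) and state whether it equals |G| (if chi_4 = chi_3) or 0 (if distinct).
Sum = 0; so <chi_4, chi_3> = 0 (distinct irreducibles are orthogonal).

Explanation: Compute term by term over conjugacy classes (|C| * chi_4(C) * conj(chi_3(C))):
  1*(1)*conj(1) + 1*(1)*conj(1) + 2*(-1)*conj(-1) + 2*(-1)*conj(1) + 2*(1)*conj(-1)
  = (1) + (1) + (2) + (-2) + (-2)
  = 0.
Dividing by |G| = 8 gives 0/8 = 0, matching the row-orthogonality relation <chi_4, chi_3> = [chi_4 = chi_3].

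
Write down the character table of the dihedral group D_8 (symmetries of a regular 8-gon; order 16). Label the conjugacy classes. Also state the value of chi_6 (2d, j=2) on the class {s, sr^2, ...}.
Conjugacy classes: {e} of size 1, {r^4} of size 1, {r^1, r^7} of size 2, {r^2, r^6} of size 2, {r^3, r^5} of size 2, {s, sr^2, ...} of size 4, {sr, sr^3, ...} of size 4.
Character table:
  irrep \ class              {e} (size 1)  {r^4} (size 1)  {r^1, r^7} (size 2)  {r^2, r^6} (size 2)  {r^3, r^5} (size 2)  {s, sr^2, ...} (size 4)  {sr, sr^3, ...} (size 4)
  chi_1 (triv)               1             1               1                    1                    1                    1                        1                       
  chi_2 (sign: r->1, s->-1)  1             1               1                    1                    1                    -1                       -1                      
  chi_3 (r->-1, s->1)        1             1               -1                   1                    -1                   1                        -1                      
  chi_4 (r->-1, s->-1)       1             1               -1                   1                    -1                   -1                       1                       
  chi_5 (2d, j=1)            2             -2              sqrt(2)              0                    -sqrt(2)             0                        0                       
  chi_6 (2d, j=2)            2             2               0                    -2                   0                    0                        0                       
  chi_7 (2d, j=3)            2             -2              -sqrt(2)             0                    sqrt(2)              0                        0                       

Spot check: chi_6 (2d, j=2) on {s, sr^2, ...} = 0.

Working: D_8 has order 2*8 = 16 with 7 conjugacy classes, hence 7 irreducibles. Sum of squared dims 1 + 1 + 1 + 1 + 4 + 4 + 4 = 16 = |G|. Linear characters come from the abelianisation; the 2-dimensional irreps have character r^k -> 2*cos(2*pi*j*k/8), reflections -> 0.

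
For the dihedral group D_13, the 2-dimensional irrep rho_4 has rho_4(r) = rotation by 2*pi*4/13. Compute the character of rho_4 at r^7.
chi_{rho_4}(r^7) = 2*cos(2*pi*4*7/13) = 2*cos(56*pi/13)

Details: rho_4(r^7) is rotation by angle 2*pi*4*7/13, whose trace is 2*cos(2*pi*4*7/13) = 2*cos(56*pi/13).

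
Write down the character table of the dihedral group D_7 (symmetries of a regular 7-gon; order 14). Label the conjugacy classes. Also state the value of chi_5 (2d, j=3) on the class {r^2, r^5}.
Conjugacy classes: {e} of size 1, {r^1, r^6} of size 2, {r^2, r^5} of size 2, {r^3, r^4} of size 2, {s, sr, ..., sr^6} of size 7.
Character table:
  irrep \ class              {e} (size 1)  {r^1, r^6} (size 2)  {r^2, r^5} (size 2)  {r^3, r^4} (size 2)  {s, sr, ..., sr^6} (size 7)
  chi_1 (triv)               1             1                    1                    1                    1                          
  chi_2 (sign: r->1, s->-1)  1             1                    1                    1                    -1                         
  chi_3 (2d, j=1)            2             2*cos(2*pi/7)        -2*cos(3*pi/7)       -2*cos(pi/7)         0                          
  chi_4 (2d, j=2)            2             -2*cos(3*pi/7)       -2*cos(pi/7)         2*cos(2*pi/7)        0                          
  chi_5 (2d, j=3)            2             -2*cos(pi/7)         2*cos(2*pi/7)        -2*cos(3*pi/7)       0                          

Spot check: chi_5 (2d, j=3) on {r^2, r^5} = 2*cos(2*pi/7).

Details: D_7 has order 2*7 = 14 with 5 conjugacy classes, hence 5 irreducibles. Sum of squared dims 1 + 1 + 4 + 4 + 4 = 14 = |G|. Linear characters come from the abelianisation; the 2-dimensional irreps have character r^k -> 2*cos(2*pi*j*k/7), reflections -> 0.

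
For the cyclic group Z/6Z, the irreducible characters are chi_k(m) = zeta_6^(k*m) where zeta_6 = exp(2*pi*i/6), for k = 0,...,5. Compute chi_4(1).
chi_4(1) = zeta_6^4 = exp(-2*I*pi/3)

Why: chi_4(1) = zeta_6^(4*1) = zeta_6^4. Since zeta_6^6 = 1, this equals zeta_6^4 = exp(2*pi*i*4/6) = exp(-2*I*pi/3).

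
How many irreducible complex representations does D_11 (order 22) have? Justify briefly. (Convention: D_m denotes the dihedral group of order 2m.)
7

Argument: The number of irreducible complex representations of a finite group equals its number of conjugacy classes. D_11 has 7 conjugacy classes ((n+3)/2 for n odd), so D_11 (order 22) has exactly 7 irreducible complex representations.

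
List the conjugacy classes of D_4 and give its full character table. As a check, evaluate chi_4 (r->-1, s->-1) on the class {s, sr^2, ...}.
Conjugacy classes: {e} of size 1, {r^2} of size 1, {r^1, r^3} of size 2, {s, sr^2, ...} of size 2, {sr, sr^3, ...} of size 2.
Character table:
  irrep \ class              {e} (size 1)  {r^2} (size 1)  {r^1, r^3} (size 2)  {s, sr^2, ...} (size 2)  {sr, sr^3, ...} (size 2)
  chi_1 (triv)               1             1               1                    1                        1                       
  chi_2 (sign: r->1, s->-1)  1             1               1                    -1                       -1                      
  chi_3 (r->-1, s->1)        1             1               -1                   1                        -1                      
  chi_4 (r->-1, s->-1)       1             1               -1                   -1                       1                       
  chi_5 (2d, j=1)            2             -2              0                    0                        0                       

Spot check: chi_4 (r->-1, s->-1) on {s, sr^2, ...} = -1.

Argument: D_4 has order 2*4 = 8 with 5 conjugacy classes, hence 5 irreducibles. Sum of squared dims 1 + 1 + 1 + 1 + 4 = 8 = |G|. Linear characters come from the abelianisation; the 2-dimensional irreps have character r^k -> 2*cos(2*pi*j*k/4), reflections -> 0.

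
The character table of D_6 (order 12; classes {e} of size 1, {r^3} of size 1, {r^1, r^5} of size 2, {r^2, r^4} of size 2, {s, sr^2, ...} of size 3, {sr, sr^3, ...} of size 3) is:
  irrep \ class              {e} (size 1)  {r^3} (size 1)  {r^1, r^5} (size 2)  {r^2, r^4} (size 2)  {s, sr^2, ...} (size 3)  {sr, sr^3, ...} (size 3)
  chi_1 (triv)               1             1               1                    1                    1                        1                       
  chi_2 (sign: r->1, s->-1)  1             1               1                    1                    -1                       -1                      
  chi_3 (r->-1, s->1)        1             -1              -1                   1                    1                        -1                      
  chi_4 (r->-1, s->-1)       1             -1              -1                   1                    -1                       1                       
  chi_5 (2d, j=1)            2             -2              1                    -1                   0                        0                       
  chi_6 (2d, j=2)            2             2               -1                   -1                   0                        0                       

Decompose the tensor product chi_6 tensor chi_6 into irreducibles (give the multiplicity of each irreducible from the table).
chi_6 tensor chi_6 = chi_1 + chi_2 + chi_6 (all other irreducibles have multiplicity 0).

Working: The character of a tensor product is the pointwise product (chi_6 * chi_6)(C) = chi_6(C) * chi_6(C):
  {e}: (2)*(2), {r^3}: (2)*(2), {r^1, r^5}: (-1)*(-1), {r^2, r^4}: (-1)*(-1), {s, sr^2, ...}: (0)*(0), {sr, sr^3, ...}: (0)*(0)
so (chi_6 * chi_6) takes values
  {e} -> 4, {r^3} -> 4, {r^1, r^5} -> 1, {r^2, r^4} -> 1, {s, sr^2, ...} -> 0, {sr, sr^3, ...} -> 0.
Now take the inner product of this character with each irreducible chi from the table, <chi_6*chi_6, chi> = (1/12) sum_C |C| (chi_6*chi_6)(C) conj(chi(C)):
  <chi_6*chi_6, chi_1> = (1/12)[1*(4)*conj(1) + 1*(4)*conj(1) + 2*(1)*conj(1) + 2*(1)*conj(1) + 3*(0)*conj(1) + 3*(0)*conj(1)]
      = (1/12)[(4) + (4) + (2) + (2) + (0) + (0)] = 12/12 = 1
  <chi_6*chi_6, chi_2> = (1/12)[1*(4)*conj(1) + 1*(4)*conj(1) + 2*(1)*conj(1) + 2*(1)*conj(1) + 3*(0)*conj(-1) + 3*(0)*conj(-1)]
      = (1/12)[(4) + (4) + (2) + (2) + (0) + (0)] = 12/12 = 1
  <chi_6*chi_6, chi_3> = (1/12)[1*(4)*conj(1) + 1*(4)*conj(-1) + 2*(1)*conj(-1) + 2*(1)*conj(1) + 3*(0)*conj(1) + 3*(0)*conj(-1)]
      = (1/12)[(4) + (-4) + (-2) + (2) + (0) + (0)] = 0/12 = 0
  <chi_6*chi_6, chi_4> = (1/12)[1*(4)*conj(1) + 1*(4)*conj(-1) + 2*(1)*conj(-1) + 2*(1)*conj(1) + 3*(0)*conj(-1) + 3*(0)*conj(1)]
      = (1/12)[(4) + (-4) + (-2) + (2) + (0) + (0)] = 0/12 = 0
  <chi_6*chi_6, chi_5> = (1/12)[1*(4)*conj(2) + 1*(4)*conj(-2) + 2*(1)*conj(1) + 2*(1)*conj(-1) + 3*(0)*conj(0) + 3*(0)*conj(0)]
      = (1/12)[(8) + (-8) + (2) + (-2) + (0) + (0)] = 0/12 = 0
  <chi_6*chi_6, chi_6> = (1/12)[1*(4)*conj(2) + 1*(4)*conj(2) + 2*(1)*conj(-1) + 2*(1)*conj(-1) + 3*(0)*conj(0) + 3*(0)*conj(0)]
      = (1/12)[(8) + (8) + (-2) + (-2) + (0) + (0)] = 12/12 = 1
Hence the multiplicities are chi_1: 1, chi_2: 1, chi_6: 1. Dimension check: dim(chi_6)*dim(chi_6) = 2*2 = 4 and sum (mult * dim) = 1*1 + 1*1 + 1*2 = 4.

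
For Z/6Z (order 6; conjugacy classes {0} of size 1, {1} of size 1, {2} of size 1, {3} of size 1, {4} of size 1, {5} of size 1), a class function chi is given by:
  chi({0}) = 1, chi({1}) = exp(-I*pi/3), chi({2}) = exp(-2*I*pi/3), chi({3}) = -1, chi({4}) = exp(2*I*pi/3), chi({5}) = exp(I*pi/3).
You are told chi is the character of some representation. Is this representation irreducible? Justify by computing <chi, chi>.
Irreducible: <chi, chi> = 1.

Proof sketch: <chi, chi> = (1/|G|) sum_C |C| * |chi(C)|^2 = (1/6)[1*|1|^2 + 1*|exp(-I*pi/3)|^2 + 1*|exp(-2*I*pi/3)|^2 + 1*|-1|^2 + 1*|exp(2*I*pi/3)|^2 + 1*|exp(I*pi/3)|^2]
  = (1/6)[(1) + (1) + (1) + (1) + (1) + (1)] = 6/6 = 1.
(Exp terms are combined using exp(i*s)*conj(exp(i*t)) = exp(i*(s-t)), and sums of them are collapsed using the identity that for every m > 1 the m distinct m-th roots of unity sum to 0, e.g. 1 + exp(2*I*pi/3) + exp(-2*I*pi/3) = 0.)
A character is irreducible iff <chi, chi> = 1, so this representation is irreducible.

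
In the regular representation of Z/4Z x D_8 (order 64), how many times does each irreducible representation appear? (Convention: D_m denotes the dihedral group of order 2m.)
Each irreducible V_i of dimension d_i appears with multiplicity d_i, i.e. rho_reg = (direct sum over all irreducibles V_i) d_i V_i. The irreducible dimensions for Z/4Z x D_8 are 1, 1, 1, 1, 1, 1, 1, 1, 1, 1, 1, 1, 1, 1, 1, 1, 2, 2, 2, 2, 2, 2, 2, 2, 2, 2, 2, 2: 16 irreducibles of dimension 1, each with multiplicity 1; 12 irreducibles of dimension 2, each with multiplicity 2. Total dimension 16*1*1 + 12*2*2 = 64 = |G|.

Proof sketch: General theorem: in the regular representation of a finite group G, each irreducible appears with multiplicity equal to its dimension. Check: dim(rho_reg) = sum d_i^2 = 1 + 1 + 1 + 1 + 1 + 1 + 1 + 1 + 1 + 1 + 1 + 1 + 1 + 1 + 1 + 1 + 4 + 4 + 4 + 4 + 4 + 4 + 4 + 4 + 4 + 4 + 4 + 4 = 64 = |G|.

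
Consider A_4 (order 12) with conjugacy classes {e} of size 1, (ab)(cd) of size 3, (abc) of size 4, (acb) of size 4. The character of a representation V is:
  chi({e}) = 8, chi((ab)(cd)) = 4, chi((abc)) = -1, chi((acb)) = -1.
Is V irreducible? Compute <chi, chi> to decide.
Not irreducible (reducible): <chi, chi> = 10 > 1.

<chi, chi> = (1/|G|) sum_C |C| * |chi(C)|^2 = (1/12)[1*|8|^2 + 3*|4|^2 + 4*|-1|^2 + 4*|-1|^2]
  = (1/12)[(64) + (48) + (4) + (4)] = 120/12 = 10.
(Exp terms are combined using exp(i*s)*conj(exp(i*t)) = exp(i*(s-t)), and sums of them are collapsed using the identity that for every m > 1 the m distinct m-th roots of unity sum to 0, e.g. 1 + exp(2*I*pi/3) + exp(-2*I*pi/3) = 0.)
A character is irreducible iff <chi, chi> = 1, so this representation is reducible.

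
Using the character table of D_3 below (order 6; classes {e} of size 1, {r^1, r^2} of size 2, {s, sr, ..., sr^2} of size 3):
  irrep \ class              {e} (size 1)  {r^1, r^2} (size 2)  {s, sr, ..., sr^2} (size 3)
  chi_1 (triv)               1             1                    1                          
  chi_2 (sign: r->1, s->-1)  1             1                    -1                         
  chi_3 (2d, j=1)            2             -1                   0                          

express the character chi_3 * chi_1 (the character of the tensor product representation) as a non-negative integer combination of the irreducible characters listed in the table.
chi_3 tensor chi_1 = chi_3 (all other irreducibles have multiplicity 0).

Working: The character of a tensor product is the pointwise product (chi_3 * chi_1)(C) = chi_3(C) * chi_1(C):
  {e}: (2)*(1), {r^1, r^2}: (-1)*(1), {s, sr, ..., sr^2}: (0)*(1)
so (chi_3 * chi_1) takes values
  {e} -> 2, {r^1, r^2} -> -1, {s, sr, ..., sr^2} -> 0.
Now take the inner product of this character with each irreducible chi from the table, <chi_3*chi_1, chi> = (1/6) sum_C |C| (chi_3*chi_1)(C) conj(chi(C)):
  <chi_3*chi_1, chi_1> = (1/6)[1*(2)*conj(1) + 2*(-1)*conj(1) + 3*(0)*conj(1)]
      = (1/6)[(2) + (-2) + (0)] = 0/6 = 0
  <chi_3*chi_1, chi_2> = (1/6)[1*(2)*conj(1) + 2*(-1)*conj(1) + 3*(0)*conj(-1)]
      = (1/6)[(2) + (-2) + (0)] = 0/6 = 0
  <chi_3*chi_1, chi_3> = (1/6)[1*(2)*conj(2) + 2*(-1)*conj(-1) + 3*(0)*conj(0)]
      = (1/6)[(4) + (2) + (0)] = 6/6 = 1
Hence the multiplicities are chi_3: 1. Dimension check: dim(chi_3)*dim(chi_1) = 2*1 = 2 and sum (mult * dim) = 1*2 = 2.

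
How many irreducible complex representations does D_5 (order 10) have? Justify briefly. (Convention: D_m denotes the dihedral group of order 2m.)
4

Why: The number of irreducible complex representations of a finite group equals its number of conjugacy classes. D_5 has 4 conjugacy classes ((n+3)/2 for n odd), so D_5 (order 10) has exactly 4 irreducible complex representations.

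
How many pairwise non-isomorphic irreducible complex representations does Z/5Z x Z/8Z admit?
40

Justification: The number of irreducible complex representations of a finite group equals its number of conjugacy classes. Z/5Z x Z/8Z is abelian of order 40, so every element is its own conjugacy class: 40 classes, so Z/5Z x Z/8Z (order 40) has exactly 40 irreducible complex representations.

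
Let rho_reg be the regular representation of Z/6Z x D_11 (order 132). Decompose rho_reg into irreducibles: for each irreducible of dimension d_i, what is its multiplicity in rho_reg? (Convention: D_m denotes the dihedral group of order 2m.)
Each irreducible V_i of dimension d_i appears with multiplicity d_i, i.e. rho_reg = (direct sum over all irreducibles V_i) d_i V_i. The irreducible dimensions for Z/6Z x D_11 are 1, 1, 1, 1, 1, 1, 1, 1, 1, 1, 1, 1, 2, 2, 2, 2, 2, 2, 2, 2, 2, 2, 2, 2, 2, 2, 2, 2, 2, 2, 2, 2, 2, 2, 2, 2, 2, 2, 2, 2, 2, 2: 12 irreducibles of dimension 1, each with multiplicity 1; 30 irreducibles of dimension 2, each with multiplicity 2. Total dimension 12*1*1 + 30*2*2 = 132 = |G|.

Justification: General theorem: in the regular representation of a finite group G, each irreducible appears with multiplicity equal to its dimension. Check: dim(rho_reg) = sum d_i^2 = 1 + 1 + 1 + 1 + 1 + 1 + 1 + 1 + 1 + 1 + 1 + 1 + 4 + 4 + 4 + 4 + 4 + 4 + 4 + 4 + 4 + 4 + 4 + 4 + 4 + 4 + 4 + 4 + 4 + 4 + 4 + 4 + 4 + 4 + 4 + 4 + 4 + 4 + 4 + 4 + 4 + 4 = 132 = |G|.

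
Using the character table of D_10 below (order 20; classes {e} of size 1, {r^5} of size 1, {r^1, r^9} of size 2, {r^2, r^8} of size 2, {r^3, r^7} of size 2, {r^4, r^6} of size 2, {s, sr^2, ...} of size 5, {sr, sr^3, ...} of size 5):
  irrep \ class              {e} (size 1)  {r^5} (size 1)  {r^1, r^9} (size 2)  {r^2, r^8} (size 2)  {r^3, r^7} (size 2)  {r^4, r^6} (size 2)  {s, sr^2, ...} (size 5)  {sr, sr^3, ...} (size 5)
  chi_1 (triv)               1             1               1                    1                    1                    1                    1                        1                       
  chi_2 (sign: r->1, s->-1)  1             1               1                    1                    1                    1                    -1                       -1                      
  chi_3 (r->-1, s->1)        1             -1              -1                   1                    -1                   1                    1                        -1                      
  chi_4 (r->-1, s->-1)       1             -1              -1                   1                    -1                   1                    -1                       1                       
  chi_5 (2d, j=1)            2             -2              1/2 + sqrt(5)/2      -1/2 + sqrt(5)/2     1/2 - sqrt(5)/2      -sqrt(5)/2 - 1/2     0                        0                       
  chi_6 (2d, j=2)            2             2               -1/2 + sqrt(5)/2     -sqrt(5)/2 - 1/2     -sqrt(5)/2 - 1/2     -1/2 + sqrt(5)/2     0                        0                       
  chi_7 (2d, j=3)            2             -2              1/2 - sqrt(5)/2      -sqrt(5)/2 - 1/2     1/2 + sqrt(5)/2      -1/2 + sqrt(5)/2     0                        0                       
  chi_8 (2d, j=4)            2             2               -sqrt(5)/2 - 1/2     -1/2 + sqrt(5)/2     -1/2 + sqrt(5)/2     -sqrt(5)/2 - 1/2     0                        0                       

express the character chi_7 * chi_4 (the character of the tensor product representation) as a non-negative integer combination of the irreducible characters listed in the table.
chi_7 tensor chi_4 = chi_6 (all other irreducibles have multiplicity 0).

Working: The character of a tensor product is the pointwise product (chi_7 * chi_4)(C) = chi_7(C) * chi_4(C):
  {e}: (2)*(1), {r^5}: (-2)*(-1), {r^1, r^9}: (1/2 - sqrt(5)/2)*(-1), {r^2, r^8}: (-sqrt(5)/2 - 1/2)*(1), {r^3, r^7}: (1/2 + sqrt(5)/2)*(-1), {r^4, r^6}: (-1/2 + sqrt(5)/2)*(1), {s, sr^2, ...}: (0)*(-1), {sr, sr^3, ...}: (0)*(1)
so (chi_7 * chi_4) takes values
  {e} -> 2, {r^5} -> 2, {r^1, r^9} -> -1/2 + sqrt(5)/2, {r^2, r^8} -> -sqrt(5)/2 - 1/2, {r^3, r^7} -> -sqrt(5)/2 - 1/2, {r^4, r^6} -> -1/2 + sqrt(5)/2, {s, sr^2, ...} -> 0, {sr, sr^3, ...} -> 0.
Now take the inner product of this character with each irreducible chi from the table, <chi_7*chi_4, chi> = (1/20) sum_C |C| (chi_7*chi_4)(C) conj(chi(C)):
  <chi_7*chi_4, chi_1> = (1/20)[1*(2)*conj(1) + 1*(2)*conj(1) + 2*(-1/2 + sqrt(5)/2)*conj(1) + 2*(-sqrt(5)/2 - 1/2)*conj(1) + 2*(-sqrt(5)/2 - 1/2)*conj(1) + 2*(-1/2 + sqrt(5)/2)*conj(1) + 5*(0)*conj(1) + 5*(0)*conj(1)]
      = (1/20)[(2) + (2) + (-1 + sqrt(5)) + (-sqrt(5) - 1) + (-sqrt(5) - 1) + (-1 + sqrt(5)) + (0) + (0)] = 0/20 = 0
  <chi_7*chi_4, chi_2> = (1/20)[1*(2)*conj(1) + 1*(2)*conj(1) + 2*(-1/2 + sqrt(5)/2)*conj(1) + 2*(-sqrt(5)/2 - 1/2)*conj(1) + 2*(-sqrt(5)/2 - 1/2)*conj(1) + 2*(-1/2 + sqrt(5)/2)*conj(1) + 5*(0)*conj(-1) + 5*(0)*conj(-1)]
      = (1/20)[(2) + (2) + (-1 + sqrt(5)) + (-sqrt(5) - 1) + (-sqrt(5) - 1) + (-1 + sqrt(5)) + (0) + (0)] = 0/20 = 0
  <chi_7*chi_4, chi_3> = (1/20)[1*(2)*conj(1) + 1*(2)*conj(-1) + 2*(-1/2 + sqrt(5)/2)*conj(-1) + 2*(-sqrt(5)/2 - 1/2)*conj(1) + 2*(-sqrt(5)/2 - 1/2)*conj(-1) + 2*(-1/2 + sqrt(5)/2)*conj(1) + 5*(0)*conj(1) + 5*(0)*conj(-1)]
      = (1/20)[(2) + (-2) + (1 - sqrt(5)) + (-sqrt(5) - 1) + (1 + sqrt(5)) + (-1 + sqrt(5)) + (0) + (0)] = 0/20 = 0
  <chi_7*chi_4, chi_4> = (1/20)[1*(2)*conj(1) + 1*(2)*conj(-1) + 2*(-1/2 + sqrt(5)/2)*conj(-1) + 2*(-sqrt(5)/2 - 1/2)*conj(1) + 2*(-sqrt(5)/2 - 1/2)*conj(-1) + 2*(-1/2 + sqrt(5)/2)*conj(1) + 5*(0)*conj(-1) + 5*(0)*conj(1)]
      = (1/20)[(2) + (-2) + (1 - sqrt(5)) + (-sqrt(5) - 1) + (1 + sqrt(5)) + (-1 + sqrt(5)) + (0) + (0)] = 0/20 = 0
  <chi_7*chi_4, chi_5> = (1/20)[1*(2)*conj(2) + 1*(2)*conj(-2) + 2*(-1/2 + sqrt(5)/2)*conj(1/2 + sqrt(5)/2) + 2*(-sqrt(5)/2 - 1/2)*conj(-1/2 + sqrt(5)/2) + 2*(-sqrt(5)/2 - 1/2)*conj(1/2 - sqrt(5)/2) + 2*(-1/2 + sqrt(5)/2)*conj(-sqrt(5)/2 - 1/2) + 5*(0)*conj(0) + 5*(0)*conj(0)]
      = (1/20)[(4) + (-4) + (2) + (-2) + (2) + (-2) + (0) + (0)] = 0/20 = 0
  <chi_7*chi_4, chi_6> = (1/20)[1*(2)*conj(2) + 1*(2)*conj(2) + 2*(-1/2 + sqrt(5)/2)*conj(-1/2 + sqrt(5)/2) + 2*(-sqrt(5)/2 - 1/2)*conj(-sqrt(5)/2 - 1/2) + 2*(-sqrt(5)/2 - 1/2)*conj(-sqrt(5)/2 - 1/2) + 2*(-1/2 + sqrt(5)/2)*conj(-1/2 + sqrt(5)/2) + 5*(0)*conj(0) + 5*(0)*conj(0)]
      = (1/20)[(4) + (4) + (3 - sqrt(5)) + (sqrt(5) + 3) + (sqrt(5) + 3) + (3 - sqrt(5)) + (0) + (0)] = 20/20 = 1
  <chi_7*chi_4, chi_7> = (1/20)[1*(2)*conj(2) + 1*(2)*conj(-2) + 2*(-1/2 + sqrt(5)/2)*conj(1/2 - sqrt(5)/2) + 2*(-sqrt(5)/2 - 1/2)*conj(-sqrt(5)/2 - 1/2) + 2*(-sqrt(5)/2 - 1/2)*conj(1/2 + sqrt(5)/2) + 2*(-1/2 + sqrt(5)/2)*conj(-1/2 + sqrt(5)/2) + 5*(0)*conj(0) + 5*(0)*conj(0)]
      = (1/20)[(4) + (-4) + (-3 + sqrt(5)) + (sqrt(5) + 3) + (-3 - sqrt(5)) + (3 - sqrt(5)) + (0) + (0)] = 0/20 = 0
  <chi_7*chi_4, chi_8> = (1/20)[1*(2)*conj(2) + 1*(2)*conj(2) + 2*(-1/2 + sqrt(5)/2)*conj(-sqrt(5)/2 - 1/2) + 2*(-sqrt(5)/2 - 1/2)*conj(-1/2 + sqrt(5)/2) + 2*(-sqrt(5)/2 - 1/2)*conj(-1/2 + sqrt(5)/2) + 2*(-1/2 + sqrt(5)/2)*conj(-sqrt(5)/2 - 1/2) + 5*(0)*conj(0) + 5*(0)*conj(0)]
      = (1/20)[(4) + (4) + (-2) + (-2) + (-2) + (-2) + (0) + (0)] = 0/20 = 0
Hence the multiplicities are chi_6: 1. Dimension check: dim(chi_7)*dim(chi_4) = 2*1 = 2 and sum (mult * dim) = 1*2 = 2.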